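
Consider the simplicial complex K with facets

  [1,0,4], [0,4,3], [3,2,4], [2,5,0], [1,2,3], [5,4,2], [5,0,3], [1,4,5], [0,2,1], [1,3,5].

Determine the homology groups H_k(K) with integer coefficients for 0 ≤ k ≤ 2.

H_0 = Z,  H_1 = Z/2,  H_2 = 0.

Order the vertices as 0 < 1 < 2 < 3 < 4 < 5. Listing each simplex with vertices in this order, K has dimension 2 with simplices:

  0-simplices (6): [0], [1], [2], [3], [4], [5]
  1-simplices (15): [0,1], [0,2], [0,3], [0,4], [0,5], [1,2], [1,3], [1,4], [1,5], [2,3], [2,4], [2,5], [3,4], [3,5], [4,5]
  2-simplices (10): [0,1,2], [0,1,4], [0,2,5], [0,3,4], [0,3,5], [1,2,3], [1,3,5], [1,4,5], [2,3,4], [2,4,5]

so the chain groups are C_0 ≅ Z^6, C_1 ≅ Z^15, C_2 ≅ Z^10.

Boundary ∂_1: C_1 → C_0 maps an edge to its endpoints' difference, ∂[p,q] = q − p. For instance
  ∂[0,2] = [2] − [0].
The 6×15 boundary matrix has rank 5 and Smith normal form diag(1,1,1,1,1).

Boundary ∂_2: C_2 → C_1 sends each 2-simplex [p,q,r] to [q,r] − [p,r] + [p,q]. For instance
  ∂[0,1,2] = [1,2] − [0,2] + [0,1],
  ∂[2,4,5] = [4,5] − [2,5] + [2,4].
The resulting 15×10 matrix has rank 10, and its Smith normal form has invariant factors (1,1,1,1,1,1,1,1,1,2).

Reading off H_k = ker ∂_k / im ∂_{k+1}:

  H_0: rank C_0 − rank ∂_1 = 6 − 5 = 1, and the invariant factors of ∂_1 are all 1, so H_0 ≅ Z.
  H_1: rank ker ∂_1 − rank ∂_2 = (15 − 5) − 10 = 0, and ∂_2 has invariant factor 2 > 1, so H_1 ≅ Z/2.
  H_2: rank ker ∂_2 − rank ∂_3 = (10 − 10) − 0 = 0, and there is no ∂_3, so H_2 ≅ 0.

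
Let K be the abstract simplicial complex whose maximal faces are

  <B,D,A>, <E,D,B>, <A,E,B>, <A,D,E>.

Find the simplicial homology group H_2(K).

Fix the vertex order A < B < D < E and write every simplex with vertices in increasing order. Then dim K = 2 and the simplices of K are:

  0-simplices (4): A, B, D, E
  1-simplices (6): AB, AD, AE, BD, BE, DE
  2-simplices (4): ABD, ABE, ADE, BDE

Hence C_0 ≅ Z^4, C_1 ≅ Z^6, C_2 ≅ Z^4.

∂_1: C_1 → C_0 maps an edge to its endpoints' difference, ∂[p,q] = q − p. For instance
  ∂AD = D − A.
This gives a 4×6 integer matrix of rank 3; reducing to Smith normal form yields diagonal entries (1,1,1).

The boundary map ∂_2: C_2 → C_1 maps a triangle to the signed sum of its edges. For instance
  ∂ABE = BE − AE + AB,
  ∂BDE = DE − BE + BD.
As a 6×4 matrix over Z this has rank 3, with invariant factors (1,1,1).

Reading off H_k = ker ∂_k / im ∂_{k+1}:

  H_2: rank ker ∂_2 − rank ∂_3 = (4 − 3) − 0 = 1, and there is no ∂_3, so H_2 = Z.

(K is a triangulation of the 2-sphere S^2.)

H_2 ≅ Z.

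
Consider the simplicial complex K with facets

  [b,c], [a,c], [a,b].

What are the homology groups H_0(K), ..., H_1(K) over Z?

Take the total order a < b < c on the vertex set. Then K (dimension 1) consists of the simplices:

  0-simplices (3): a, b, c
  1-simplices (3): ab, ac, bc

giving chain groups C_0 ≅ Z^3, C_1 ≅ Z^3.

Boundary ∂_1: C_1 → C_0 maps an edge to its endpoints' difference, ∂[p,q] = q − p. For instance
  ∂ac = c − a.
The resulting 3×3 matrix has rank 2, and its Smith normal form has invariant factors (1,1).

Now H_k = ker ∂_k / im ∂_{k+1}, so:

  H_0: rank C_0 − rank ∂_1 = 3 − 2 = 1, and the invariant factors of ∂_1 are all 1, so H_0 ≅ Z.
  H_1: rank ker ∂_1 − rank ∂_2 = (3 − 2) − 0 = 1, and there is no ∂_2, so H_1 ≅ Z.

H_0 ≅ Z,  H_1 ≅ Z.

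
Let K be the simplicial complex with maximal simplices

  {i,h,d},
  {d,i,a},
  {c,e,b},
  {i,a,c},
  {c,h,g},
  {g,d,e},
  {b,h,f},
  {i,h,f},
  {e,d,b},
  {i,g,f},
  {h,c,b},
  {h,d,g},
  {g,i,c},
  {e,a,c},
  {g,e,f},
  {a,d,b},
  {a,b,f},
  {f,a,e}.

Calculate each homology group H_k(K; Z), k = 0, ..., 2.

H_0 ≅ Z,  H_1 ≅ Z ⊕ Z/2,  H_2 = 0.

Order the vertices as a < b < c < d < e < f < g < h < i. Listing each simplex with vertices in this order, K has dimension 2 with simplices:

  0-simplices (9): a, b, c, d, e, f, g, h, i
  1-simplices (27): ab, ac, ad, ae, af, ai, bc, bd, be, bf, bh, ce, cg, ch, ci, de, dg, dh, di, ef, eg, fg, fh, fi, gh, gi, hi
  2-simplices (18): abd, abf, ace, aci, adi, aef, bce, bch, bde, bfh, cgh, cgi, deg, dgh, dhi, efg, fgi, fhi

so the chain groups are C_0 ≅ Z^9, C_1 ≅ Z^27, C_2 ≅ Z^18.

∂_1: C_1 → C_0 is given by ∂[p,q] = [q] − [p].
The resulting 9×27 matrix has rank 8, and its Smith normal form has invariant factors (1,1,1,1,1,1,1,1).

The boundary map ∂_2: C_2 → C_1 sends each 2-simplex [p,q,r] to [q,r] − [p,r] + [p,q]. For instance
  ∂abf = bf − af + ab,
  ∂dhi = hi − di + dh.
As a 27×18 matrix over Z this has rank 18, with invariant factors (1,1,1,1,1,1,1,1,1,1,1,1,1,1,1,1,1,2).

Reading off H_k = ker ∂_k / im ∂_{k+1}:

  H_0: rank C_0 − rank ∂_1 = 9 − 8 = 1, and the invariant factors of ∂_1 are all 1, so H_0 ≅ Z.
  H_1: rank ker ∂_1 − rank ∂_2 = (27 − 8) − 18 = 1, and ∂_2 has invariant factor 2 > 1, so H_1 ≅ Z ⊕ Z/2.
  H_2: rank ker ∂_2 − rank ∂_3 = (18 − 18) − 0 = 0, and there is no ∂_3, so H_2 ≅ 0.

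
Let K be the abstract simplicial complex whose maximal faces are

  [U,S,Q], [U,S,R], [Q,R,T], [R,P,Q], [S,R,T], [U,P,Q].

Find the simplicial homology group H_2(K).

Take the total order P < Q < R < S < T < U on the vertex set. Then K (dimension 2) consists of the simplices:

  0-simplices (6): P, Q, R, S, T, U
  1-simplices (12): PQ, PR, PU, QR, QS, QT, QU, RS, RT, RU, ST, SU
  2-simplices (6): PQR, PQU, QRT, QSU, RST, RSU

so the chain groups are C_0 ≅ Z^6, C_1 ≅ Z^12, C_2 ≅ Z^6.

Boundary ∂_1: C_1 → C_0 maps an edge to its endpoints' difference, ∂[p,q] = q − p. For instance
  ∂RS = S − R.
The 6×12 boundary matrix has rank 5 and Smith normal form diag(1,1,1,1,1).

∂_2: C_2 → C_1 maps a triangle to the signed sum of its edges. For instance
  ∂RSU = SU − RU + RS,
  ∂QRT = RT − QT + QR.
This gives a 12×6 integer matrix of rank 6; reducing to Smith normal form yields diagonal entries (1,1,1,1,1,1).

Now H_k = ker ∂_k / im ∂_{k+1}, so:

  H_2: rank ker ∂_2 − rank ∂_3 = (6 − 6) − 0 = 0, and there is no ∂_3, so H_2 ≅ 0.

H_2 ≅ 0.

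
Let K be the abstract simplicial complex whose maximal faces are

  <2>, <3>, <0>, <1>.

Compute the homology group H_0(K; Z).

Take the total order 0 < 1 < 2 < 3 on the vertex set. Then K (dimension 0) consists of the simplices:

  0-simplices (4): [0], [1], [2], [3]

so the chain groups are C_0 ≅ Z^4.

Reading off H_k = ker ∂_k / im ∂_{k+1}:

  H_0: rank C_0 − rank ∂_1 = 4 − 0 = 4, and there is no ∂_1, so H_0 = Z^4.

(K is a triangulation of a set of 4 points.)

H_0 ≅ Z^4.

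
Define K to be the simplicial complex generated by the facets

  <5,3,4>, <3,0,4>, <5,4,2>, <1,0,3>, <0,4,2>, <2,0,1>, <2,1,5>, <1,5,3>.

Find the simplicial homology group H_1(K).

H_1 = 0.

We work with the vertex ordering 0 < 1 < 2 < 3 < 4 < 5. The simplices of K, each written with vertices in increasing order, are:

  0-simplices (6): [0], [1], [2], [3], [4], [5]
  1-simplices (12): [0,1], [0,2], [0,3], [0,4], [1,2], [1,3], [1,5], [2,4], [2,5], [3,4], [3,5], [4,5]
  2-simplices (8): [0,1,2], [0,1,3], [0,2,4], [0,3,4], [1,2,5], [1,3,5], [2,4,5], [3,4,5]

Hence C_0 ≅ Z^6, C_1 ≅ Z^12, C_2 ≅ Z^8.

The boundary map ∂_1: C_1 → C_0 maps an edge to its endpoints' difference, ∂[p,q] = q − p.
As a 6×12 matrix over Z this has rank 5, with invariant factors (1,1,1,1,1).

∂_2: C_2 → C_1 sends each 2-simplex [p,q,r] to [q,r] − [p,r] + [p,q]. For instance
  ∂[0,1,2] = [1,2] − [0,2] + [0,1],
  ∂[3,4,5] = [4,5] − [3,5] + [3,4].
The resulting 12×8 matrix has rank 7, and its Smith normal form has invariant factors (1,1,1,1,1,1,1).

Computing H_k = (kernel of ∂_k) / (image of ∂_{k+1}):

  H_1: rank ker ∂_1 − rank ∂_2 = (12 − 5) − 7 = 0, and the invariant factors of ∂_2 are all 1, so H_1 ≅ 0.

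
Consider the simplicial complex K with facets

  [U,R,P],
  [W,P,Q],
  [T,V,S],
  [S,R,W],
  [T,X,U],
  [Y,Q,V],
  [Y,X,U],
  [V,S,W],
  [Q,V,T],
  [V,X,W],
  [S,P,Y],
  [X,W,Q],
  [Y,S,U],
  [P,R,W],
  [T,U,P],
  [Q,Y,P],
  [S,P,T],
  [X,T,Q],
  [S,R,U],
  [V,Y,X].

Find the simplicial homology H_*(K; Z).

H_0 ≅ Z,  H_1 ≅ Z ⊕ Z/2Z,  H_2 = 0.

Take the total order P < Q < R < S < T < U < V < W < X < Y on the vertex set. Then K (dimension 2) consists of the simplices:

  0-simplices (10): P, Q, R, S, T, U, V, W, X, Y
  1-simplices (30): PQ, PR, PS, PT, PU, PW, PY, QT, QV, QW, QX, QY, RS, RU, RW, ST, SU, SV, SW, SY, TU, TV, TX, UX, UY, VW, VX, VY, WX, XY
  2-simplices (20): PQW, PQY, PRU, PRW, PST, PSY, PTU, QTV, QTX, QVY, QWX, RSU, RSW, STV, SUY, SVW, TUX, UXY, VWX, VXY

so the chain groups are C_0 ≅ Z^10, C_1 ≅ Z^30, C_2 ≅ Z^20.

∂_1: C_1 → C_0 sends each edge [p,q] (with p < q) to q − p. For instance
  ∂SV = V − S.
As a 10×30 matrix over Z this has rank 9, with invariant factors (1,1,1,1,1,1,1,1,1).

∂_2: C_2 → C_1 sends each 2-simplex [p,q,r] to [q,r] − [p,r] + [p,q]. For instance
  ∂PST = ST − PT + PS,
  ∂RSW = SW − RW + RS.
As a 30×20 matrix over Z this has rank 20, with invariant factors (1,1,1,1,1,1,1,1,1,1,1,1,1,1,1,1,1,1,1,2).

Computing H_k = (kernel of ∂_k) / (image of ∂_{k+1}):

  H_0: rank C_0 − rank ∂_1 = 10 − 9 = 1, and the invariant factors of ∂_1 are all 1, so H_0 = Z.
  H_1: rank ker ∂_1 − rank ∂_2 = (30 − 9) − 20 = 1, and ∂_2 has invariant factor 2 > 1, so H_1 = Z ⊕ Z/2Z.
  H_2: rank ker ∂_2 − rank ∂_3 = (20 − 20) − 0 = 0, and there is no ∂_3, so H_2 = 0.

As a check, the Euler characteristic is 10 − 30 + 20 = 0, which agrees with 1 − 1 + 0 = 0.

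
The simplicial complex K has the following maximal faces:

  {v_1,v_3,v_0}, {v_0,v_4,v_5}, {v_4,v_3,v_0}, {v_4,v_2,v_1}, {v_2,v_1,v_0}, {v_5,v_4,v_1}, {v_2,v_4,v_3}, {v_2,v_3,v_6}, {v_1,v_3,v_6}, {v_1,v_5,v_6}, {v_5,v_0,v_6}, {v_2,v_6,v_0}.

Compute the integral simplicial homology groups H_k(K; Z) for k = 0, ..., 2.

We work with the vertex ordering v_0 < v_1 < v_2 < v_3 < v_4 < v_5 < v_6. The simplices of K, each written with vertices in increasing order, are:

  0-simplices (7): [v_0], [v_1], [v_2], [v_3], [v_4], [v_5], [v_6]
  1-simplices (18): (18 of them)
  2-simplices (12): (12 of them)

so the chain groups are C_0 ≅ Z^7, C_1 ≅ Z^18, C_2 ≅ Z^12.

The boundary map ∂_1: C_1 → C_0 sends each edge [p,q] (with p < q) to q − p. For instance
  ∂[v_2,v_6] = [v_6] − [v_2].
As a 7×18 matrix over Z this has rank 6, with invariant factors (1,1,1,1,1,1).

The boundary map ∂_2: C_2 → C_1 maps a triangle to the signed sum of its edges. For instance
  ∂[v_1,v_2,v_4] = [v_2,v_4] − [v_1,v_4] + [v_1,v_2],
  ∂[v_0,v_1,v_3] = [v_1,v_3] − [v_0,v_3] + [v_0,v_1].
The 18×12 boundary matrix has rank 12 and Smith normal form diag(1,1,1,1,1,1,1,1,1,1,1,2).

Now H_k = ker ∂_k / im ∂_{k+1}, so:

  H_0: rank C_0 − rank ∂_1 = 7 − 6 = 1, and the invariant factors of ∂_1 are all 1, so H_0 ≅ Z.
  H_1: rank ker ∂_1 − rank ∂_2 = (18 − 6) − 12 = 0, and ∂_2 has invariant factor 2 > 1, so H_1 ≅ Z_2.
  H_2: rank ker ∂_2 − rank ∂_3 = (12 − 12) − 0 = 0, and there is no ∂_3, so H_2 ≅ 0.

H_0 = Z,  H_1 = Z_2,  H_2 = 0.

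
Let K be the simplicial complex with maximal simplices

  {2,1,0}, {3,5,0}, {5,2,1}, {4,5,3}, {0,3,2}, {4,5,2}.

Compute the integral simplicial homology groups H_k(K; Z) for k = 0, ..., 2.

H_0 ≅ Z,  H_1 ≅ Z,  H_2 = 0.

We work with the vertex ordering 0 < 1 < 2 < 3 < 4 < 5. The simplices of K, each written with vertices in increasing order, are:

  0-simplices (6): [0], [1], [2], [3], [4], [5]
  1-simplices (12): [0,1], [0,2], [0,3], [0,5], [1,2], [1,5], [2,3], [2,4], [2,5], [3,4], [3,5], [4,5]
  2-simplices (6): [0,1,2], [0,2,3], [0,3,5], [1,2,5], [2,4,5], [3,4,5]

so the chain groups are C_0 ≅ Z^6, C_1 ≅ Z^12, C_2 ≅ Z^6.

Boundary ∂_1: C_1 → C_0 sends each edge [p,q] (with p < q) to q − p.
The 6×12 boundary matrix has rank 5 and Smith normal form diag(1,1,1,1,1).

∂_2: C_2 → C_1 acts by ∂[p,q,r] = [q,r] − [p,r] + [p,q]. For instance
  ∂[2,4,5] = [4,5] − [2,5] + [2,4],
  ∂[0,2,3] = [2,3] − [0,3] + [0,2].
The 12×6 boundary matrix has rank 6 and Smith normal form diag(1,1,1,1,1,1).

Computing H_k = (kernel of ∂_k) / (image of ∂_{k+1}):

  H_0: rank C_0 − rank ∂_1 = 6 − 5 = 1, and the invariant factors of ∂_1 are all 1, so H_0 ≅ Z.
  H_1: rank ker ∂_1 − rank ∂_2 = (12 − 5) − 6 = 1, and the invariant factors of ∂_2 are all 1, so H_1 ≅ Z.
  H_2: rank ker ∂_2 − rank ∂_3 = (6 − 6) − 0 = 0, and there is no ∂_3, so H_2 ≅ 0.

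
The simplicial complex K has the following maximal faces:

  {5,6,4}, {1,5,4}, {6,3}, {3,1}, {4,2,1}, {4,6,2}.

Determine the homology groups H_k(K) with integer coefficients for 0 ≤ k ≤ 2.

Fix the vertex order 1 < 2 < 3 < 4 < 5 < 6 and write every simplex with vertices in increasing order. Then dim K = 2 and the simplices of K are:

  0-simplices (6): [1], [2], [3], [4], [5], [6]
  1-simplices (10): [1,2], [1,3], [1,4], [1,5], [2,4], [2,6], [3,6], [4,5], [4,6], [5,6]
  2-simplices (4): [1,2,4], [1,4,5], [2,4,6], [4,5,6]

giving chain groups C_0 ≅ Z^6, C_1 ≅ Z^10, C_2 ≅ Z^4.

The boundary map ∂_1: C_1 → C_0 is given by ∂[p,q] = [q] − [p].
The 6×10 boundary matrix has rank 5 and Smith normal form diag(1,1,1,1,1).

The boundary map ∂_2: C_2 → C_1 acts by ∂[p,q,r] = [q,r] − [p,r] + [p,q]. For instance
  ∂[1,4,5] = [4,5] − [1,5] + [1,4],
  ∂[4,5,6] = [5,6] − [4,6] + [4,5].
This gives a 10×4 integer matrix of rank 4; reducing to Smith normal form yields diagonal entries (1,1,1,1).

From H_k ≅ ker(∂_k) / im(∂_{k+1}) we obtain:

  H_0: rank C_0 − rank ∂_1 = 6 − 5 = 1, and the invariant factors of ∂_1 are all 1, so H_0 = Z.
  H_1: rank ker ∂_1 − rank ∂_2 = (10 − 5) − 4 = 1, and the invariant factors of ∂_2 are all 1, so H_1 = Z.
  H_2: rank ker ∂_2 − rank ∂_3 = (4 − 4) − 0 = 0, and there is no ∂_3, so H_2 = 0.

H_0 = Z,  H_1 = Z,  H_2 = 0.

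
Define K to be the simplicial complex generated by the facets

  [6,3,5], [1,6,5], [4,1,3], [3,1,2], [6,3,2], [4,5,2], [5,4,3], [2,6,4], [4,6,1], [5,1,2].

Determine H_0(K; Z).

H_0 ≅ Z.

Take the total order 1 < 2 < 3 < 4 < 5 < 6 on the vertex set. Then K (dimension 2) consists of the simplices:

  0-simplices (6): [1], [2], [3], [4], [5], [6]
  1-simplices (15): [1,2], [1,3], [1,4], [1,5], [1,6], [2,3], [2,4], [2,5], [2,6], [3,4], [3,5], [3,6], [4,5], [4,6], [5,6]
  2-simplices (10): [1,2,3], [1,2,5], [1,3,4], [1,4,6], [1,5,6], [2,3,6], [2,4,5], [2,4,6], [3,4,5], [3,5,6]

Hence C_0 ≅ Z^6, C_1 ≅ Z^15, C_2 ≅ Z^10.

∂_1: C_1 → C_0 is given by ∂[p,q] = [q] − [p].
The 6×15 boundary matrix has rank 5 and Smith normal form diag(1,1,1,1,1).

Boundary ∂_2: C_2 → C_1 maps a triangle to the signed sum of its edges. For instance
  ∂[1,4,6] = [4,6] − [1,6] + [1,4],
  ∂[1,2,5] = [2,5] − [1,5] + [1,2].
This gives a 15×10 integer matrix of rank 10; reducing to Smith normal form yields diagonal entries (1,1,1,1,1,1,1,1,1,2).

Now H_k = ker ∂_k / im ∂_{k+1}, so:

  H_0: rank C_0 − rank ∂_1 = 6 − 5 = 1, and the invariant factors of ∂_1 are all 1, so H_0 ≅ Z.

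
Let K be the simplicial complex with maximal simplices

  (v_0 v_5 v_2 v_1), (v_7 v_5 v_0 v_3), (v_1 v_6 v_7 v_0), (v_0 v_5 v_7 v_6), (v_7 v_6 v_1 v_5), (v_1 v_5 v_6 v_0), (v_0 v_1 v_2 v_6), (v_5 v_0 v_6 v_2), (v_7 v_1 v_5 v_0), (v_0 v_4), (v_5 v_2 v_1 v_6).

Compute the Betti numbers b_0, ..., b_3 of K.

b_0 = 1, b_1 = 0, b_2 = 0, b_3 = 2.

We work with the vertex ordering v_0 < v_1 < v_2 < v_3 < v_4 < v_5 < v_6 < v_7. The simplices of K, each written with vertices in increasing order, are:

  0-simplices (8): [v_0], [v_1], [v_2], [v_3], [v_4], [v_5], [v_6], [v_7]
  1-simplices (18): (18 of them)
  2-simplices (19): (19 of them)
  3-simplices (10): (10 of them)

so the chain groups are C_0 ≅ Z^8, C_1 ≅ Z^18, C_2 ≅ Z^19, C_3 ≅ Z^10.

Boundary ∂_1: C_1 → C_0 maps an edge to its endpoints' difference, ∂[p,q] = q − p. For instance
  ∂[v_0,v_5] = [v_5] − [v_0].
As a 8×18 matrix over Z this has rank 7, with invariant factors (1,1,1,1,1,1,1).

Boundary ∂_2: C_2 → C_1 maps a triangle to the signed sum of its edges. For instance
  ∂[v_0,v_5,v_6] = [v_5,v_6] − [v_0,v_6] + [v_0,v_5],
  ∂[v_0,v_2,v_6] = [v_2,v_6] − [v_0,v_6] + [v_0,v_2].
The resulting 18×19 matrix has rank 11, and its Smith normal form has invariant factors (1,1,1,1,1,1,1,1,1,1,1).

Boundary ∂_3: C_3 → C_2 sends each 3-simplex σ to the alternating sum Σ_i (−1)^i (σ with its i-th vertex removed). For instance
  ∂[v_0,v_1,v_2,v_5] = [v_1,v_2,v_5] − [v_0,v_2,v_5] + [v_0,v_1,v_5] − [v_0,v_1,v_2],
  ∂[v_0,v_3,v_5,v_7] = [v_3,v_5,v_7] − [v_0,v_5,v_7] + [v_0,v_3,v_7] − [v_0,v_3,v_5].
As a 19×10 matrix over Z this has rank 8, with invariant factors (1,1,1,1,1,1,1,1).

Reading off H_k = ker ∂_k / im ∂_{k+1}:

  H_0: rank C_0 − rank ∂_1 = 8 − 7 = 1, and the invariant factors of ∂_1 are all 1, so H_0 ≅ Z.
  H_1: rank ker ∂_1 − rank ∂_2 = (18 − 7) − 11 = 0, and the invariant factors of ∂_2 are all 1, so H_1 ≅ 0.
  H_2: rank ker ∂_2 − rank ∂_3 = (19 − 11) − 8 = 0, and the invariant factors of ∂_3 are all 1, so H_2 ≅ 0.
  H_3: rank ker ∂_3 − rank ∂_4 = (10 − 8) − 0 = 2, and there is no ∂_4, so H_3 ≅ Z^2.

Hence the Betti numbers are b_0 = 1, b_1 = 0, b_2 = 0, b_3 = 2.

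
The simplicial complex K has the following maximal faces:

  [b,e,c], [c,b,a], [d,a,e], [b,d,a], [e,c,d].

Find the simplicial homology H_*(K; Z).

H_0 = Z,  H_1 = Z,  H_2 = 0.

Order the vertices as a < b < c < d < e. Listing each simplex with vertices in this order, K has dimension 2 with simplices:

  0-simplices (5): a, b, c, d, e
  1-simplices (10): ab, ac, ad, ae, bc, bd, be, cd, ce, de
  2-simplices (5): abc, abd, ade, bce, cde

Hence C_0 ≅ Z^5, C_1 ≅ Z^10, C_2 ≅ Z^5.

∂_1: C_1 → C_0 sends each edge [p,q] (with p < q) to q − p.
As a 5×10 matrix over Z this has rank 4, with invariant factors (1,1,1,1).

Boundary ∂_2: C_2 → C_1 sends each 2-simplex [p,q,r] to [q,r] − [p,r] + [p,q]. For instance
  ∂ade = de − ae + ad,
  ∂cde = de − ce + cd.
The resulting 10×5 matrix has rank 5, and its Smith normal form has invariant factors (1,1,1,1,1).

Computing H_k = (kernel of ∂_k) / (image of ∂_{k+1}):

  H_0: rank C_0 − rank ∂_1 = 5 − 4 = 1, and the invariant factors of ∂_1 are all 1, so H_0 = Z.
  H_1: rank ker ∂_1 − rank ∂_2 = (10 − 4) − 5 = 1, and the invariant factors of ∂_2 are all 1, so H_1 = Z.
  H_2: rank ker ∂_2 − rank ∂_3 = (5 − 5) − 0 = 0, and there is no ∂_3, so H_2 = 0.

(K is a triangulation of the Möbius band.)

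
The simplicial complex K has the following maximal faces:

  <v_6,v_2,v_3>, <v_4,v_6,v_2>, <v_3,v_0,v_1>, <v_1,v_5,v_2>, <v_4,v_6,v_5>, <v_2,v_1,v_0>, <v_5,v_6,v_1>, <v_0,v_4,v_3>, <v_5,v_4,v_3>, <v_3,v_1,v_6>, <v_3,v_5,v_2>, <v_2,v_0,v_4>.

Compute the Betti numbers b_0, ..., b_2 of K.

K has 7 vertices, 18 edges, 12 triangles.
rank ∂_0 = 0, rank ∂_1 = 6 ⇒ b_0 = 7 − 0 − 6 = 1; all invariant factors of ∂_1 are 1 so no torsion. So H_0 ≅ Z.
rank ∂_1 = 6, rank ∂_2 = 12 ⇒ b_1 = 18 − 6 − 12 = 0; ∂_2 has invariant factor(s) [2] giving torsion. So H_1 ≅ Z/2.
rank ∂_2 = 12, rank ∂_3 = 0 ⇒ b_2 = 12 − 12 − 0 = 0. So H_2 ≅ 0.

b_0 = 1, b_1 = 0, b_2 = 0.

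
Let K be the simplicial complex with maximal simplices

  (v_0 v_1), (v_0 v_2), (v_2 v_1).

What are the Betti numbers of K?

b_0 = 1, b_1 = 1.

We work with the vertex ordering v_0 < v_1 < v_2. The simplices of K, each written with vertices in increasing order, are:

  0-simplices (3): [v_0], [v_1], [v_2]
  1-simplices (3): [v_0,v_1], [v_0,v_2], [v_1,v_2]

giving chain groups C_0 ≅ Z^3, C_1 ≅ Z^3.

The boundary map ∂_1: C_1 → C_0 sends each edge [p,q] (with p < q) to q − p. For instance
  ∂[v_1,v_2] = [v_2] − [v_1].
The resulting 3×3 matrix has rank 2, and its Smith normal form has invariant factors (1,1).

From H_k ≅ ker(∂_k) / im(∂_{k+1}) we obtain:

  H_0: rank C_0 − rank ∂_1 = 3 − 2 = 1, and the invariant factors of ∂_1 are all 1, so H_0 ≅ Z.
  H_1: rank ker ∂_1 − rank ∂_2 = (3 − 2) − 0 = 1, and there is no ∂_2, so H_1 ≅ Z.

Hence the Betti numbers are b_0 = 1, b_1 = 1.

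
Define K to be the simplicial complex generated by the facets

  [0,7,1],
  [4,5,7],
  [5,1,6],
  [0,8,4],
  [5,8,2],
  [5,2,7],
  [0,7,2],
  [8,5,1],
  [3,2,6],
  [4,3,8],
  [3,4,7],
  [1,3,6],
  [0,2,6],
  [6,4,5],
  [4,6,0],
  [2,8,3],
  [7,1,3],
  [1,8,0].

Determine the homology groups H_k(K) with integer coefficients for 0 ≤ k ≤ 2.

H_0 ≅ Z,  H_1 ≅ Z^2,  H_2 ≅ Z.

Fix the vertex order 0 < 1 < 2 < 3 < 4 < 5 < 6 < 7 < 8 and write every simplex with vertices in increasing order. Then dim K = 2 and the simplices of K are:

  0-simplices (9): [0], [1], [2], [3], [4], [5], [6], [7], [8]
  1-simplices (27): (27 of them)
  2-simplices (18): [0,1,7], [0,1,8], [0,2,6], [0,2,7], [0,4,6], [0,4,8], [1,3,6], [1,3,7], [1,5,6], [1,5,8], [2,3,6], [2,3,8], [2,5,7], [2,5,8], [3,4,7], [3,4,8], [4,5,6], [4,5,7]

so the chain groups are C_0 ≅ Z^9, C_1 ≅ Z^27, C_2 ≅ Z^18.

∂_1: C_1 → C_0 is given by ∂[p,q] = [q] − [p]. For instance
  ∂[0,8] = [8] − [0].
The 9×27 boundary matrix has rank 8 and Smith normal form diag(1,1,1,1,1,1,1,1).

Boundary ∂_2: C_2 → C_1 sends each 2-simplex [p,q,r] to [q,r] − [p,r] + [p,q]. For instance
  ∂[2,3,6] = [3,6] − [2,6] + [2,3],
  ∂[0,2,7] = [2,7] − [0,7] + [0,2].
The resulting 27×18 matrix has rank 17, and its Smith normal form has invariant factors (1,1,1,1,1,1,1,1,1,1,1,1,1,1,1,1,1).

Computing H_k = (kernel of ∂_k) / (image of ∂_{k+1}):

  H_0: rank C_0 − rank ∂_1 = 9 − 8 = 1, and the invariant factors of ∂_1 are all 1, so H_0 = Z.
  H_1: rank ker ∂_1 − rank ∂_2 = (27 − 8) − 17 = 2, and the invariant factors of ∂_2 are all 1, so H_1 = Z^2.
  H_2: rank ker ∂_2 − rank ∂_3 = (18 − 17) − 0 = 1, and there is no ∂_3, so H_2 = Z.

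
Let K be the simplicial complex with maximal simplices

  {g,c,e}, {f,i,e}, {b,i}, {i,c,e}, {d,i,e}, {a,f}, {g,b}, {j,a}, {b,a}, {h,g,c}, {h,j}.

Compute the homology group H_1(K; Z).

H_1 ≅ Z^3.

Order the vertices as a < b < c < d < e < f < g < h < i < j. Listing each simplex with vertices in this order, K has dimension 2 with simplices:

  0-simplices (10): a, b, c, d, e, f, g, h, i, j
  1-simplices (17): ab, af, aj, bg, bi, ce, cg, ch, ci, de, di, ef, eg, ei, fi, gh, hj
  2-simplices (5): ceg, cei, cgh, dei, efi

Hence C_0 ≅ Z^10, C_1 ≅ Z^17, C_2 ≅ Z^5.

The boundary map ∂_1: C_1 → C_0 maps an edge to its endpoints' difference, ∂[p,q] = q − p. For instance
  ∂bg = g − b.
This gives a 10×17 integer matrix of rank 9; reducing to Smith normal form yields diagonal entries (1,1,1,1,1,1,1,1,1).

∂_2: C_2 → C_1 sends each 2-simplex [p,q,r] to [q,r] − [p,r] + [p,q]. For instance
  ∂dei = ei − di + de,
  ∂cgh = gh − ch + cg.
As a 17×5 matrix over Z this has rank 5, with invariant factors (1,1,1,1,1).

From H_k ≅ ker(∂_k) / im(∂_{k+1}) we obtain:

  H_1: rank ker ∂_1 − rank ∂_2 = (17 − 9) − 5 = 3, and the invariant factors of ∂_2 are all 1, so H_1 = Z^3.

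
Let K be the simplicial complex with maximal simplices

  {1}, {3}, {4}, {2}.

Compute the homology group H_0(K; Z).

K has 4 vertices.
rank ∂_0 = 0, rank ∂_1 = 0 ⇒ b_0 = 4 − 0 − 0 = 4. So H_0 ≅ Z^4.

H_0 ≅ Z^4.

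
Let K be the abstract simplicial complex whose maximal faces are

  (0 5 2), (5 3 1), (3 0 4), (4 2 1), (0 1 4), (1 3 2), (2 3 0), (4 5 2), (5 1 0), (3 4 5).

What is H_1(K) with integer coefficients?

We work with the vertex ordering 0 < 1 < 2 < 3 < 4 < 5. The simplices of K, each written with vertices in increasing order, are:

  0-simplices (6): [0], [1], [2], [3], [4], [5]
  1-simplices (15): [0,1], [0,2], [0,3], [0,4], [0,5], [1,2], [1,3], [1,4], [1,5], [2,3], [2,4], [2,5], [3,4], [3,5], [4,5]
  2-simplices (10): [0,1,4], [0,1,5], [0,2,3], [0,2,5], [0,3,4], [1,2,3], [1,2,4], [1,3,5], [2,4,5], [3,4,5]

so the chain groups are C_0 ≅ Z^6, C_1 ≅ Z^15, C_2 ≅ Z^10.

The boundary map ∂_1: C_1 → C_0 maps an edge to its endpoints' difference, ∂[p,q] = q − p.
As a 6×15 matrix over Z this has rank 5, with invariant factors (1,1,1,1,1).

∂_2: C_2 → C_1 sends each 2-simplex [p,q,r] to [q,r] − [p,r] + [p,q]. For instance
  ∂[0,3,4] = [3,4] − [0,4] + [0,3],
  ∂[1,3,5] = [3,5] − [1,5] + [1,3].
As a 15×10 matrix over Z this has rank 10, with invariant factors (1,1,1,1,1,1,1,1,1,2).

Reading off H_k = ker ∂_k / im ∂_{k+1}:

  H_1: rank ker ∂_1 − rank ∂_2 = (15 − 5) − 10 = 0, and ∂_2 has invariant factor 2 > 1, so H_1 ≅ Z/2Z.

H_1 ≅ Z/2Z.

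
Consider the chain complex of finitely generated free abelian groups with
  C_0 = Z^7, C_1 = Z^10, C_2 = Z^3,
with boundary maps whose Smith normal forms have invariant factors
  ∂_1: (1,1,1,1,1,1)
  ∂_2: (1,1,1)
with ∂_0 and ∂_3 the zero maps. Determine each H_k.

H_0: b_0 = 7 − 0 − 6 = 1; torsion from ∂_1 factors > 1: none. So H_0 = Z.
H_1: b_1 = 10 − 6 − 3 = 1; torsion from ∂_2 factors > 1: none. So H_1 = Z.
H_2: b_2 = 3 − 3 − 0 = 0; torsion from ∂_3 factors > 1: none. So H_2 = 0.

H_0 = Z,  H_1 = Z,  H_2 = 0.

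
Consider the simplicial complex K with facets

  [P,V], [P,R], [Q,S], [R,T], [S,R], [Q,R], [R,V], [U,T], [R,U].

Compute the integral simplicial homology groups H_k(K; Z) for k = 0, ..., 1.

H_0 = Z,  H_1 = Z^3.

Fix the vertex order P < Q < R < S < T < U < V and write every simplex with vertices in increasing order. Then dim K = 1 and the simplices of K are:

  0-simplices (7): P, Q, R, S, T, U, V
  1-simplices (9): PR, PV, QR, QS, RS, RT, RU, RV, TU

so the chain groups are C_0 ≅ Z^7, C_1 ≅ Z^9.

The boundary map ∂_1: C_1 → C_0 is given by ∂[p,q] = [q] − [p]. For instance
  ∂PV = V − P.
The 7×9 boundary matrix has rank 6 and Smith normal form diag(1,1,1,1,1,1).

From H_k ≅ ker(∂_k) / im(∂_{k+1}) we obtain:

  H_0: rank C_0 − rank ∂_1 = 7 − 6 = 1, and the invariant factors of ∂_1 are all 1, so H_0 = Z.
  H_1: rank ker ∂_1 − rank ∂_2 = (9 − 6) − 0 = 3, and there is no ∂_2, so H_1 = Z^3.

(K is a triangulation of a wedge of 3 circles.)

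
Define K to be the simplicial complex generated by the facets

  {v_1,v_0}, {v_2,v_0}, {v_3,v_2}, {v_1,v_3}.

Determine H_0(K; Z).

H_0 = Z.

Fix the vertex order v_0 < v_1 < v_2 < v_3 and write every simplex with vertices in increasing order. Then dim K = 1 and the simplices of K are:

  0-simplices (4): [v_0], [v_1], [v_2], [v_3]
  1-simplices (4): [v_0,v_1], [v_0,v_2], [v_1,v_3], [v_2,v_3]

so the chain groups are C_0 ≅ Z^4, C_1 ≅ Z^4.

The boundary map ∂_1: C_1 → C_0 sends each edge [p,q] (with p < q) to q − p.
This gives a 4×4 integer matrix of rank 3; reducing to Smith normal form yields diagonal entries (1,1,1).

Computing H_k = (kernel of ∂_k) / (image of ∂_{k+1}):

  H_0: rank C_0 − rank ∂_1 = 4 − 3 = 1, and the invariant factors of ∂_1 are all 1, so H_0 = Z.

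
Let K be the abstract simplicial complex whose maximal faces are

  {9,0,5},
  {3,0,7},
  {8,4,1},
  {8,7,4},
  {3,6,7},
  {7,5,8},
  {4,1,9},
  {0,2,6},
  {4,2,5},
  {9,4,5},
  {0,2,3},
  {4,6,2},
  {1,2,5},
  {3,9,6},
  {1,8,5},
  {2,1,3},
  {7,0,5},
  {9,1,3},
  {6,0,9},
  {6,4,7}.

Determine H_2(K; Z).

H_2 ≅ 0.

Take the total order 0 < 1 < 2 < 3 < 4 < 5 < 6 < 7 < 8 < 9 on the vertex set. Then K (dimension 2) consists of the simplices:

  0-simplices (10): [0], [1], [2], [3], [4], [5], [6], [7], [8], [9]
  1-simplices (30): (30 of them)
  2-simplices (20): (20 of them)

so the chain groups are C_0 ≅ Z^10, C_1 ≅ Z^30, C_2 ≅ Z^20.

The boundary map ∂_1: C_1 → C_0 is given by ∂[p,q] = [q] − [p]. For instance
  ∂[5,9] = [9] − [5].
As a 10×30 matrix over Z this has rank 9, with invariant factors (1,1,1,1,1,1,1,1,1).

∂_2: C_2 → C_1 maps a triangle to the signed sum of its edges. For instance
  ∂[1,3,9] = [3,9] − [1,9] + [1,3],
  ∂[3,6,7] = [6,7] − [3,7] + [3,6].
The resulting 30×20 matrix has rank 20, and its Smith normal form has invariant factors (1,1,1,1,1,1,1,1,1,1,1,1,1,1,1,1,1,1,1,2).

Computing H_k = (kernel of ∂_k) / (image of ∂_{k+1}):

  H_2: rank ker ∂_2 − rank ∂_3 = (20 − 20) − 0 = 0, and there is no ∂_3, so H_2 = 0.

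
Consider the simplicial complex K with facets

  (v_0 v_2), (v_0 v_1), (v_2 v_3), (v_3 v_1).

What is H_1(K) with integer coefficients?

Fix the vertex order v_0 < v_1 < v_2 < v_3 and write every simplex with vertices in increasing order. Then dim K = 1 and the simplices of K are:

  0-simplices (4): [v_0], [v_1], [v_2], [v_3]
  1-simplices (4): [v_0,v_1], [v_0,v_2], [v_1,v_3], [v_2,v_3]

Hence C_0 ≅ Z^4, C_1 ≅ Z^4.

∂_1: C_1 → C_0 is given by ∂[p,q] = [q] − [p]. For instance
  ∂[v_2,v_3] = [v_3] − [v_2].
The resulting 4×4 matrix has rank 3, and its Smith normal form has invariant factors (1,1,1).

Computing H_k = (kernel of ∂_k) / (image of ∂_{k+1}):

  H_1: rank ker ∂_1 − rank ∂_2 = (4 − 3) − 0 = 1, and there is no ∂_2, so H_1 ≅ Z.

(K is a triangulation of the circle S^1.)

H_1 ≅ Z.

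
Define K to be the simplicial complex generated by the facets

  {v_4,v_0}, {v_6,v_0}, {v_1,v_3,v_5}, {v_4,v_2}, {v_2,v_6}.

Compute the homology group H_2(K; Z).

Order the vertices as v_0 < v_1 < v_2 < v_3 < v_4 < v_5 < v_6. Listing each simplex with vertices in this order, K has dimension 2 with simplices:

  0-simplices (7): [v_0], [v_1], [v_2], [v_3], [v_4], [v_5], [v_6]
  1-simplices (7): [v_0,v_4], [v_0,v_6], [v_1,v_3], [v_1,v_5], [v_2,v_4], [v_2,v_6], [v_3,v_5]
  2-simplices (1): [v_1,v_3,v_5]

giving chain groups C_0 ≅ Z^7, C_1 ≅ Z^7, C_2 ≅ Z^1.

The boundary map ∂_1: C_1 → C_0 maps an edge to its endpoints' difference, ∂[p,q] = q − p.
The resulting 7×7 matrix has rank 5, and its Smith normal form has invariant factors (1,1,1,1,1).

Boundary ∂_2: C_2 → C_1 acts by ∂[p,q,r] = [q,r] − [p,r] + [p,q]. For instance
  ∂[v_1,v_3,v_5] = [v_3,v_5] − [v_1,v_5] + [v_1,v_3].
The 7×1 boundary matrix has rank 1 and Smith normal form diag(1).

From H_k ≅ ker(∂_k) / im(∂_{k+1}) we obtain:

  H_2: rank ker ∂_2 − rank ∂_3 = (1 − 1) − 0 = 0, and there is no ∂_3, so H_2 ≅ 0.

(K is a triangulation of the disjoint union of the circle S^1 and the 2-simplex.)

H_2 = 0.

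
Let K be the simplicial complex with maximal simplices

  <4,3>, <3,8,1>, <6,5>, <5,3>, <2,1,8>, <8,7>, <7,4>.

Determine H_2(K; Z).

H_2 ≅ 0.

We work with the vertex ordering 1 < 2 < 3 < 4 < 5 < 6 < 7 < 8. The simplices of K, each written with vertices in increasing order, are:

  0-simplices (8): [1], [2], [3], [4], [5], [6], [7], [8]
  1-simplices (10): [1,2], [1,3], [1,8], [2,8], [3,4], [3,5], [3,8], [4,7], [5,6], [7,8]
  2-simplices (2): [1,2,8], [1,3,8]

so the chain groups are C_0 ≅ Z^8, C_1 ≅ Z^10, C_2 ≅ Z^2.

∂_1: C_1 → C_0 sends each edge [p,q] (with p < q) to q − p.
This gives a 8×10 integer matrix of rank 7; reducing to Smith normal form yields diagonal entries (1,1,1,1,1,1,1).

∂_2: C_2 → C_1 acts by ∂[p,q,r] = [q,r] − [p,r] + [p,q]. For instance
  ∂[1,2,8] = [2,8] − [1,8] + [1,2],
  ∂[1,3,8] = [3,8] − [1,8] + [1,3].
As a 10×2 matrix over Z this has rank 2, with invariant factors (1,1).

Reading off H_k = ker ∂_k / im ∂_{k+1}:

  H_2: rank ker ∂_2 − rank ∂_3 = (2 − 2) − 0 = 0, and there is no ∂_3, so H_2 ≅ 0.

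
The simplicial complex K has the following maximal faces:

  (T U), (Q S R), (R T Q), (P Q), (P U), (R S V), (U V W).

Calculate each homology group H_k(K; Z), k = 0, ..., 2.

We work with the vertex ordering P < Q < R < S < T < U < V < W. The simplices of K, each written with vertices in increasing order, are:

  0-simplices (8): P, Q, R, S, T, U, V, W
  1-simplices (13): PQ, PU, QR, QS, QT, RS, RT, RV, SV, TU, UV, UW, VW
  2-simplices (4): QRS, QRT, RSV, UVW

so the chain groups are C_0 ≅ Z^8, C_1 ≅ Z^13, C_2 ≅ Z^4.

∂_1: C_1 → C_0 is given by ∂[p,q] = [q] − [p].
The 8×13 boundary matrix has rank 7 and Smith normal form diag(1,1,1,1,1,1,1).

The boundary map ∂_2: C_2 → C_1 sends each 2-simplex [p,q,r] to [q,r] − [p,r] + [p,q]. For instance
  ∂RSV = SV − RV + RS,
  ∂QRS = RS − QS + QR.
The resulting 13×4 matrix has rank 4, and its Smith normal form has invariant factors (1,1,1,1).

Reading off H_k = ker ∂_k / im ∂_{k+1}:

  H_0: rank C_0 − rank ∂_1 = 8 − 7 = 1, and the invariant factors of ∂_1 are all 1, so H_0 ≅ Z.
  H_1: rank ker ∂_1 − rank ∂_2 = (13 − 7) − 4 = 2, and the invariant factors of ∂_2 are all 1, so H_1 ≅ Z^2.
  H_2: rank ker ∂_2 − rank ∂_3 = (4 − 4) − 0 = 0, and there is no ∂_3, so H_2 ≅ 0.

As a check, the Euler characteristic is 8 − 13 + 4 = -1, which agrees with 1 − 2 + 0 = -1.

H_0 ≅ Z,  H_1 ≅ Z^2,  H_2 = 0.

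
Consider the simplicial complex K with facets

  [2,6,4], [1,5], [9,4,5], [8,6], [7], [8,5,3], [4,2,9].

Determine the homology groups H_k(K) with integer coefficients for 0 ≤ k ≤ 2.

Take the total order 1 < 2 < 3 < 4 < 5 < 6 < 7 < 8 < 9 on the vertex set. Then K (dimension 2) consists of the simplices:

  0-simplices (9): [1], [2], [3], [4], [5], [6], [7], [8], [9]
  1-simplices (12): [1,5], [2,4], [2,6], [2,9], [3,5], [3,8], [4,5], [4,6], [4,9], [5,8], [5,9], [6,8]
  2-simplices (4): [2,4,6], [2,4,9], [3,5,8], [4,5,9]

so the chain groups are C_0 ≅ Z^9, C_1 ≅ Z^12, C_2 ≅ Z^4.

Boundary ∂_1: C_1 → C_0 is given by ∂[p,q] = [q] − [p]. For instance
  ∂[3,5] = [5] − [3].
The 9×12 boundary matrix has rank 7 and Smith normal form diag(1,1,1,1,1,1,1).

∂_2: C_2 → C_1 maps a triangle to the signed sum of its edges. For instance
  ∂[4,5,9] = [5,9] − [4,9] + [4,5],
  ∂[3,5,8] = [5,8] − [3,8] + [3,5].
As a 12×4 matrix over Z this has rank 4, with invariant factors (1,1,1,1).

From H_k ≅ ker(∂_k) / im(∂_{k+1}) we obtain:

  H_0: rank C_0 − rank ∂_1 = 9 − 7 = 2, and the invariant factors of ∂_1 are all 1, so H_0 = Z^2.
  H_1: rank ker ∂_1 − rank ∂_2 = (12 − 7) − 4 = 1, and the invariant factors of ∂_2 are all 1, so H_1 = Z.
  H_2: rank ker ∂_2 − rank ∂_3 = (4 − 4) − 0 = 0, and there is no ∂_3, so H_2 = 0.

H_0 ≅ Z^2,  H_1 ≅ Z,  H_2 = 0.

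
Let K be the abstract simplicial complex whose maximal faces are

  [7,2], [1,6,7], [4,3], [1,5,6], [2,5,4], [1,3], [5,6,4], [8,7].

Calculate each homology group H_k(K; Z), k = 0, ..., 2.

H_0 = Z,  H_1 = Z^2,  H_2 = 0.

We work with the vertex ordering 1 < 2 < 3 < 4 < 5 < 6 < 7 < 8. The simplices of K, each written with vertices in increasing order, are:

  0-simplices (8): [1], [2], [3], [4], [5], [6], [7], [8]
  1-simplices (13): [1,3], [1,5], [1,6], [1,7], [2,4], [2,5], [2,7], [3,4], [4,5], [4,6], [5,6], [6,7], [7,8]
  2-simplices (4): [1,5,6], [1,6,7], [2,4,5], [4,5,6]

giving chain groups C_0 ≅ Z^8, C_1 ≅ Z^13, C_2 ≅ Z^4.

∂_1: C_1 → C_0 maps an edge to its endpoints' difference, ∂[p,q] = q − p.
The 8×13 boundary matrix has rank 7 and Smith normal form diag(1,1,1,1,1,1,1).

Boundary ∂_2: C_2 → C_1 sends each 2-simplex [p,q,r] to [q,r] − [p,r] + [p,q]. For instance
  ∂[1,5,6] = [5,6] − [1,6] + [1,5],
  ∂[4,5,6] = [5,6] − [4,6] + [4,5].
The resulting 13×4 matrix has rank 4, and its Smith normal form has invariant factors (1,1,1,1).

Now H_k = ker ∂_k / im ∂_{k+1}, so:

  H_0: rank C_0 − rank ∂_1 = 8 − 7 = 1, and the invariant factors of ∂_1 are all 1, so H_0 = Z.
  H_1: rank ker ∂_1 − rank ∂_2 = (13 − 7) − 4 = 2, and the invariant factors of ∂_2 are all 1, so H_1 = Z^2.
  H_2: rank ker ∂_2 − rank ∂_3 = (4 − 4) − 0 = 0, and there is no ∂_3, so H_2 = 0.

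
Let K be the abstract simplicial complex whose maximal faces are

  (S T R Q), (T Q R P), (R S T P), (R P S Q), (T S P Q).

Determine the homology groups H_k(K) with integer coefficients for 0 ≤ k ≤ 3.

We work with the vertex ordering P < Q < R < S < T. The simplices of K, each written with vertices in increasing order, are:

  0-simplices (5): P, Q, R, S, T
  1-simplices (10): PQ, PR, PS, PT, QR, QS, QT, RS, RT, ST
  2-simplices (10): PQR, PQS, PQT, PRS, PRT, PST, QRS, QRT, QST, RST
  3-simplices (5): PQRS, PQRT, PQST, PRST, QRST

so the chain groups are C_0 ≅ Z^5, C_1 ≅ Z^10, C_2 ≅ Z^10, C_3 ≅ Z^5.

∂_1: C_1 → C_0 is given by ∂[p,q] = [q] − [p].
As a 5×10 matrix over Z this has rank 4, with invariant factors (1,1,1,1).

Boundary ∂_2: C_2 → C_1 maps a triangle to the signed sum of its edges. For instance
  ∂QRS = RS − QS + QR,
  ∂PQS = QS − PS + PQ.
This gives a 10×10 integer matrix of rank 6; reducing to Smith normal form yields diagonal entries (1,1,1,1,1,1).

∂_3: C_3 → C_2 sends each 3-simplex σ to the alternating sum Σ_i (−1)^i (σ with its i-th vertex removed). For instance
  ∂PQRS = QRS − PRS + PQS − PQR,
  ∂PQRT = QRT − PRT + PQT − PQR.
This gives a 10×5 integer matrix of rank 4; reducing to Smith normal form yields diagonal entries (1,1,1,1).

Now H_k = ker ∂_k / im ∂_{k+1}, so:

  H_0: rank C_0 − rank ∂_1 = 5 − 4 = 1, and the invariant factors of ∂_1 are all 1, so H_0 = Z.
  H_1: rank ker ∂_1 − rank ∂_2 = (10 − 4) − 6 = 0, and the invariant factors of ∂_2 are all 1, so H_1 = 0.
  H_2: rank ker ∂_2 − rank ∂_3 = (10 − 6) − 4 = 0, and the invariant factors of ∂_3 are all 1, so H_2 = 0.
  H_3: rank ker ∂_3 − rank ∂_4 = (5 − 4) − 0 = 1, and there is no ∂_4, so H_3 = Z.

H_0 = Z,  H_1 = 0,  H_2 = 0,  H_3 = Z.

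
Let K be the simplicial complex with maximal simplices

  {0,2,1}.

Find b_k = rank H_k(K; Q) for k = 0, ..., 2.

b_0 = 1, b_1 = 0, b_2 = 0.

K has 3 vertices, 3 edges, 1 triangle.
rank ∂_0 = 0, rank ∂_1 = 2 ⇒ b_0 = 3 − 0 − 2 = 1; all invariant factors of ∂_1 are 1 so no torsion. So H_0 = Z.
rank ∂_1 = 2, rank ∂_2 = 1 ⇒ b_1 = 3 − 2 − 1 = 0; all invariant factors of ∂_2 are 1 so no torsion. So H_1 = 0.
rank ∂_2 = 1, rank ∂_3 = 0 ⇒ b_2 = 1 − 1 − 0 = 0. So H_2 = 0.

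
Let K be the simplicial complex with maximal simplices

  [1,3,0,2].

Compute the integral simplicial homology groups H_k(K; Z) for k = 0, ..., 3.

Take the total order 0 < 1 < 2 < 3 on the vertex set. Then K (dimension 3) consists of the simplices:

  0-simplices (4): [0], [1], [2], [3]
  1-simplices (6): [0,1], [0,2], [0,3], [1,2], [1,3], [2,3]
  2-simplices (4): [0,1,2], [0,1,3], [0,2,3], [1,2,3]
  3-simplices (1): [0,1,2,3]

Hence C_0 ≅ Z^4, C_1 ≅ Z^6, C_2 ≅ Z^4, C_3 ≅ Z^1.

The boundary map ∂_1: C_1 → C_0 sends each edge [p,q] (with p < q) to q − p.
As a 4×6 matrix over Z this has rank 3, with invariant factors (1,1,1).

The boundary map ∂_2: C_2 → C_1 maps a triangle to the signed sum of its edges. For instance
  ∂[0,1,2] = [1,2] − [0,2] + [0,1],
  ∂[1,2,3] = [2,3] − [1,3] + [1,2].
The resulting 6×4 matrix has rank 3, and its Smith normal form has invariant factors (1,1,1).

The boundary map ∂_3: C_3 → C_2 sends each 3-simplex σ to the alternating sum Σ_i (−1)^i (σ with its i-th vertex removed). For instance
  ∂[0,1,2,3] = [1,2,3] − [0,2,3] + [0,1,3] − [0,1,2].
As a 4×1 matrix over Z this has rank 1, with invariant factors (1).

From H_k ≅ ker(∂_k) / im(∂_{k+1}) we obtain:

  H_0: rank C_0 − rank ∂_1 = 4 − 3 = 1, and the invariant factors of ∂_1 are all 1, so H_0 ≅ Z.
  H_1: rank ker ∂_1 − rank ∂_2 = (6 − 3) − 3 = 0, and the invariant factors of ∂_2 are all 1, so H_1 ≅ 0.
  H_2: rank ker ∂_2 − rank ∂_3 = (4 − 3) − 1 = 0, and the invariant factors of ∂_3 are all 1, so H_2 ≅ 0.
  H_3: rank ker ∂_3 − rank ∂_4 = (1 − 1) − 0 = 0, and there is no ∂_4, so H_3 ≅ 0.

(K is a triangulation of the 3-simplex.)

H_0 ≅ Z,  H_1 = 0,  H_2 = 0,  H_3 = 0.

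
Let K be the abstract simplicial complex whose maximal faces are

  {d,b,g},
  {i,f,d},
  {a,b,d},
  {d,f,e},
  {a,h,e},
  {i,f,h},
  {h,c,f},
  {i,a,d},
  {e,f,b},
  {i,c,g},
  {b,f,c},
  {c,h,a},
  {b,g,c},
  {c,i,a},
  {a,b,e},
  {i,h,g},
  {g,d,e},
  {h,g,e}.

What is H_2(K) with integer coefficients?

H_2 ≅ 0.

Order the vertices as a < b < c < d < e < f < g < h < i. Listing each simplex with vertices in this order, K has dimension 2 with simplices:

  0-simplices (9): a, b, c, d, e, f, g, h, i
  1-simplices (27): ab, ac, ad, ae, ah, ai, bc, bd, be, bf, bg, cf, cg, ch, ci, de, df, dg, di, ef, eg, eh, fh, fi, gh, gi, hi
  2-simplices (18): abd, abe, ach, aci, adi, aeh, bcf, bcg, bdg, bef, cfh, cgi, def, deg, dfi, egh, fhi, ghi

giving chain groups C_0 ≅ Z^9, C_1 ≅ Z^27, C_2 ≅ Z^18.

∂_1: C_1 → C_0 is given by ∂[p,q] = [q] − [p]. For instance
  ∂gi = i − g.
This gives a 9×27 integer matrix of rank 8; reducing to Smith normal form yields diagonal entries (1,1,1,1,1,1,1,1).

∂_2: C_2 → C_1 maps a triangle to the signed sum of its edges. For instance
  ∂bcf = cf − bf + bc,
  ∂cfh = fh − ch + cf.
The 27×18 boundary matrix has rank 18 and Smith normal form diag(1,1,1,1,1,1,1,1,1,1,1,1,1,1,1,1,1,2).

From H_k ≅ ker(∂_k) / im(∂_{k+1}) we obtain:

  H_2: rank ker ∂_2 − rank ∂_3 = (18 − 18) − 0 = 0, and there is no ∂_3, so H_2 = 0.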